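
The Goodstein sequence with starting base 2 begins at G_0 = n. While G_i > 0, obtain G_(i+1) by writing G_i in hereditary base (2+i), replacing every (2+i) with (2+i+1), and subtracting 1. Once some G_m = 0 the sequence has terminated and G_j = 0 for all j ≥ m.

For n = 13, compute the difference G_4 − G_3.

13 —HB2→ 2^(2 + 1) + 2^2 + 1 —bump→ 3^(3 + 1) + 3^3 + 1 = 109 —(−1)→ 108
108 —HB3→ 3^(3 + 1) + 3^3 —bump→ 4^(4 + 1) + 4^4 = 1280 —(−1)→ 1279
1279 —HB4→ 4^(4 + 1) + 3·4^3 + 3·4^2 + 3·4 + 3 —bump→ 5^(5 + 1) + 3·5^3 + 3·5^2 + 3·5 + 3 = 16093 —(−1)→ 16092
16092 —HB5→ 5^(5 + 1) + 3·5^3 + 3·5^2 + 3·5 + 2 —bump→ 6^(6 + 1) + 3·6^3 + 3·6^2 + 3·6 + 2 = 280712 —(−1)→ 280711

264619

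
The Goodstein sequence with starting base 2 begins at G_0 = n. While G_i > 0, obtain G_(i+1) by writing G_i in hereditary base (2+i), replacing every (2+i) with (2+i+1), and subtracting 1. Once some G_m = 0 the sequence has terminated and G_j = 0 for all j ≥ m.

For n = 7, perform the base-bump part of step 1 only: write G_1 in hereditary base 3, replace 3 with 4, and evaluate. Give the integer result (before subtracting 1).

260

step 0: 7 = 2^2 + 2 + 1; sub 3 for 2: 3^3 + 3 + 1; = 31; G_1 = 31−1 = 30
step 1: 30 = 3^3 + 3; sub 4 for 3: 4^4 + 4; = 260; G_2 = 260−1 = 259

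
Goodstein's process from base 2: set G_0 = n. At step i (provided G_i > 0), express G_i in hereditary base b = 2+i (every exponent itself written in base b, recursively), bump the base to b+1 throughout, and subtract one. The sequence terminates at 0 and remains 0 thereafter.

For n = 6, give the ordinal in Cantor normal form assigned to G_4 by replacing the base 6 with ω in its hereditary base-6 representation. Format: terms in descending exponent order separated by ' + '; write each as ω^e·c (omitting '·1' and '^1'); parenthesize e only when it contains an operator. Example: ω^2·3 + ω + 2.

ω^5·5 + ω^4·5 + ω^3·5 + ω^2·5 + ω·5 + 5

(0) 6|_2 = 2^2 + 2 ↦ 3^3 + 3|_3 = 30 ⇒ 29
(1) 29|_3 = 3^3 + 2 ↦ 4^4 + 2|_4 = 258 ⇒ 257
(2) 257|_4 = 4^4 + 1 ↦ 5^5 + 1|_5 = 3126 ⇒ 3125
(3) 3125|_5 = 5^5 ↦ 6^6|_6 = 46656 ⇒ 46655
(4) 46655|_6 = 5·6^5 + 5·6^4 + 5·6^3 + 5·6^2 + 5·6 + 5 ↦ 5·7^5 + 5·7^4 + 5·7^3 + 5·7^2 + 5·7 + 5|_7 = 98040 ⇒ 98039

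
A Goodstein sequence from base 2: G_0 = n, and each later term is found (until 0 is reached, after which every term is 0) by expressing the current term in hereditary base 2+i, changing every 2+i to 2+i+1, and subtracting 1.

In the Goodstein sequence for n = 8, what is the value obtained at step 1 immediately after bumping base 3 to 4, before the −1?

i=0: 8 = 2^(2 + 1) (b=2); 2→3: 3^(3 + 1) = 81; 81−1 = 80
i=1: 80 = 2·3^3 + 2·3^2 + 2·3 + 2 (b=3); 3→4: 2·4^4 + 2·4^2 + 2·4 + 2 = 554; 554−1 = 553

554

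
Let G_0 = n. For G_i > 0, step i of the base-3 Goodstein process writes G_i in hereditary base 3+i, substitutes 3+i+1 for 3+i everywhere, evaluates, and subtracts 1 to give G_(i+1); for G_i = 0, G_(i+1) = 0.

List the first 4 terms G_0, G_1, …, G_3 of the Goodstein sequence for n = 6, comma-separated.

6, 7, 7, 7

base 3: 6 = 2·3; at 4: 2·4 = 8; next = 7
base 4: 7 = 4 + 3; at 5: 5 + 3 = 8; next = 7
base 5: 7 = 5 + 2; at 6: 6 + 2 = 8; next = 7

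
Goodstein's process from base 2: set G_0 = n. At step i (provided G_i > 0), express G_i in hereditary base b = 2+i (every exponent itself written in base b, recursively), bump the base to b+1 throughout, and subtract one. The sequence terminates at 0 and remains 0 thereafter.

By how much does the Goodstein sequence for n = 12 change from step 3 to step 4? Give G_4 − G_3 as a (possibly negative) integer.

step 0: 12 = 2^(2 + 1) + 2^2; sub 3 for 2: 3^(3 + 1) + 3^3; = 108; G_1 = 108−1 = 107
step 1: 107 = 3^(3 + 1) + 2·3^2 + 2·3 + 2; sub 4 for 3: 4^(4 + 1) + 2·4^2 + 2·4 + 2; = 1066; G_2 = 1066−1 = 1065
step 2: 1065 = 4^(4 + 1) + 2·4^2 + 2·4 + 1; sub 5 for 4: 5^(5 + 1) + 2·5^2 + 2·5 + 1; = 15686; G_3 = 15686−1 = 15685
step 3: 15685 = 5^(5 + 1) + 2·5^2 + 2·5; sub 6 for 5: 6^(6 + 1) + 2·6^2 + 2·6; = 280020; G_4 = 280020−1 = 280019

264334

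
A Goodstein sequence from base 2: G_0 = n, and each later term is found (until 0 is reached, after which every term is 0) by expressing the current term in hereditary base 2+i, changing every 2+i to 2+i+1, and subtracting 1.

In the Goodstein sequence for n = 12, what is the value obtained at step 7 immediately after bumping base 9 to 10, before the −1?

100000000212

(0) 12|_2 = 2^(2 + 1) + 2^2 ↦ 3^(3 + 1) + 3^3|_3 = 108 ⇒ 107
(1) 107|_3 = 3^(3 + 1) + 2·3^2 + 2·3 + 2 ↦ 4^(4 + 1) + 2·4^2 + 2·4 + 2|_4 = 1066 ⇒ 1065
(2) 1065|_4 = 4^(4 + 1) + 2·4^2 + 2·4 + 1 ↦ 5^(5 + 1) + 2·5^2 + 2·5 + 1|_5 = 15686 ⇒ 15685
(3) 15685|_5 = 5^(5 + 1) + 2·5^2 + 2·5 ↦ 6^(6 + 1) + 2·6^2 + 2·6|_6 = 280020 ⇒ 280019
(4) 280019|_6 = 6^(6 + 1) + 2·6^2 + 6 + 5 ↦ 7^(7 + 1) + 2·7^2 + 7 + 5|_7 = 5764911 ⇒ 5764910
(5) 5764910|_7 = 7^(7 + 1) + 2·7^2 + 7 + 4 ↦ 8^(8 + 1) + 2·8^2 + 8 + 4|_8 = 134217868 ⇒ 134217867
(6) 134217867|_8 = 8^(8 + 1) + 2·8^2 + 8 + 3 ↦ 9^(9 + 1) + 2·9^2 + 9 + 3|_9 = 3486784575 ⇒ 3486784574
(7) 3486784574|_9 = 9^(9 + 1) + 2·9^2 + 9 + 2 ↦ 10^(10 + 1) + 2·10^2 + 10 + 2|_10 = 100000000212 ⇒ 100000000211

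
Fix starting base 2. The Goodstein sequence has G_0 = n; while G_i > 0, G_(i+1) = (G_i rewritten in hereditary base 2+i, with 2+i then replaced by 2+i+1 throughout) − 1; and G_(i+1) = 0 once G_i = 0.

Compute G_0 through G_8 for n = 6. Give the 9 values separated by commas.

6, 29, 257, 3125, 46655, 98039, 187243, 332147, 555551

i=0: 6 = 2^2 + 2 (b=2); 2→3: 3^3 + 3 = 30; 30−1 = 29
i=1: 29 = 3^3 + 2 (b=3); 3→4: 4^4 + 2 = 258; 258−1 = 257
i=2: 257 = 4^4 + 1 (b=4); 4→5: 5^5 + 1 = 3126; 3126−1 = 3125
i=3: 3125 = 5^5 (b=5); 5→6: 6^6 = 46656; 46656−1 = 46655
i=4: 46655 = 5·6^5 + 5·6^4 + 5·6^3 + 5·6^2 + 5·6 + 5 (b=6); 6→7: 5·7^5 + 5·7^4 + 5·7^3 + 5·7^2 + 5·7 + 5 = 98040; 98040−1 = 98039
i=5: 98039 = 5·7^5 + 5·7^4 + 5·7^3 + 5·7^2 + 5·7 + 4 (b=7); 7→8: 5·8^5 + 5·8^4 + 5·8^3 + 5·8^2 + 5·8 + 4 = 187244; 187244−1 = 187243
i=6: 187243 = 5·8^5 + 5·8^4 + 5·8^3 + 5·8^2 + 5·8 + 3 (b=8); 8→9: 5·9^5 + 5·9^4 + 5·9^3 + 5·9^2 + 5·9 + 3 = 332148; 332148−1 = 332147
i=7: 332147 = 5·9^5 + 5·9^4 + 5·9^3 + 5·9^2 + 5·9 + 2 (b=9); 9→10: 5·10^5 + 5·10^4 + 5·10^3 + 5·10^2 + 5·10 + 2 = 555552; 555552−1 = 555551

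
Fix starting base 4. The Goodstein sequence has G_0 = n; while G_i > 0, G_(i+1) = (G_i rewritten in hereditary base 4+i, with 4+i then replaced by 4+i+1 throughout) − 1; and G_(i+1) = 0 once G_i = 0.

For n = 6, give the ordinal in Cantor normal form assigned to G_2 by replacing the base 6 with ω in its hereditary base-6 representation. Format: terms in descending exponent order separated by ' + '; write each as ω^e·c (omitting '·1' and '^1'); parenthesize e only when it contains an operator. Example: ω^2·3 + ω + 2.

[0] 6 ≡ 4 + 2 (base 4). Lift 5: 7. −1: 6.
[1] 6 ≡ 5 + 1 (base 5). Lift 6: 7. −1: 6.
[2] 6 ≡ 6 (base 6). Lift 7: 7. −1: 6.

ω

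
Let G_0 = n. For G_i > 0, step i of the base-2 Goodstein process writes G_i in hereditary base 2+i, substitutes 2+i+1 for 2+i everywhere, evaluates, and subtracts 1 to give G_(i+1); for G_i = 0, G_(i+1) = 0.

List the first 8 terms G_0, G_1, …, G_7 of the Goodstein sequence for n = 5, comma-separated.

G_0 = 5. HB_2(5) = 2^2 + 1. Bump = 28. G_1 = 27.
G_1 = 27. HB_3(27) = 3^3. Bump = 256. G_2 = 255.
G_2 = 255. HB_4(255) = 3·4^3 + 3·4^2 + 3·4 + 3. Bump = 468. G_3 = 467.
G_3 = 467. HB_5(467) = 3·5^3 + 3·5^2 + 3·5 + 2. Bump = 776. G_4 = 775.
G_4 = 775. HB_6(775) = 3·6^3 + 3·6^2 + 3·6 + 1. Bump = 1198. G_5 = 1197.
G_5 = 1197. HB_7(1197) = 3·7^3 + 3·7^2 + 3·7. Bump = 1752. G_6 = 1751.
G_6 = 1751. HB_8(1751) = 3·8^3 + 3·8^2 + 2·8 + 7. Bump = 2455. G_7 = 2454.

5, 27, 255, 467, 775, 1197, 1751, 2454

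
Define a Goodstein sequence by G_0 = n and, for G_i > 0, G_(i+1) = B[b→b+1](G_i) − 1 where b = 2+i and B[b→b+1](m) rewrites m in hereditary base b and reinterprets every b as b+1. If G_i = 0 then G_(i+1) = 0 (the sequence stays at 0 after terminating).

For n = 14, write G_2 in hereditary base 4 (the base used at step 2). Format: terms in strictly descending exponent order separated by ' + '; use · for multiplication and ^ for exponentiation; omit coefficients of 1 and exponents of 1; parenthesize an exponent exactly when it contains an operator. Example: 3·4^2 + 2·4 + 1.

4^(4 + 1) + 4^4 + 1

14 —HB2→ 2^(2 + 1) + 2^2 + 2 —bump→ 3^(3 + 1) + 3^3 + 3 = 111 —(−1)→ 110
110 —HB3→ 3^(3 + 1) + 3^3 + 2 —bump→ 4^(4 + 1) + 4^4 + 2 = 1282 —(−1)→ 1281
1281 —HB4→ 4^(4 + 1) + 4^4 + 1 —bump→ 5^(5 + 1) + 5^5 + 1 = 18751 —(−1)→ 18750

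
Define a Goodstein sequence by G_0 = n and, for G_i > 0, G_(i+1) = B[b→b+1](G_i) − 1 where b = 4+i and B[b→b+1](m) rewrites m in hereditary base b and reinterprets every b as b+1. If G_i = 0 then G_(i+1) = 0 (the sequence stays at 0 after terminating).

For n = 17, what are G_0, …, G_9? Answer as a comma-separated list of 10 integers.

G_0 = 17. HB_4(17) = 4^2 + 1. Bump = 26. G_1 = 25.
G_1 = 25. HB_5(25) = 5^2. Bump = 36. G_2 = 35.
G_2 = 35. HB_6(35) = 5·6 + 5. Bump = 40. G_3 = 39.
G_3 = 39. HB_7(39) = 5·7 + 4. Bump = 44. G_4 = 43.
G_4 = 43. HB_8(43) = 5·8 + 3. Bump = 48. G_5 = 47.
G_5 = 47. HB_9(47) = 5·9 + 2. Bump = 52. G_6 = 51.
G_6 = 51. HB_10(51) = 5·10 + 1. Bump = 56. G_7 = 55.
G_7 = 55. HB_11(55) = 5·11. Bump = 60. G_8 = 59.
G_8 = 59. HB_12(59) = 4·12 + 11. Bump = 63. G_9 = 62.

17, 25, 35, 39, 43, 47, 51, 55, 59, 62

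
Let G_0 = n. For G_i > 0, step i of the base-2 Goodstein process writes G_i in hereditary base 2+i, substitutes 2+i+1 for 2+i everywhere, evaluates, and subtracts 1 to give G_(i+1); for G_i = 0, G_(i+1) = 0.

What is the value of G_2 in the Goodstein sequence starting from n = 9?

i=0: 9 = 2^(2 + 1) + 1 (b=2); 2→3: 3^(3 + 1) + 1 = 82; 82−1 = 81
i=1: 81 = 3^(3 + 1) (b=3); 3→4: 4^(4 + 1) = 1024; 1024−1 = 1023
i=2: 1023 = 3·4^4 + 3·4^3 + 3·4^2 + 3·4 + 3 (b=4); 4→5: 3·5^5 + 3·5^3 + 3·5^2 + 3·5 + 3 = 9843; 9843−1 = 9842

1023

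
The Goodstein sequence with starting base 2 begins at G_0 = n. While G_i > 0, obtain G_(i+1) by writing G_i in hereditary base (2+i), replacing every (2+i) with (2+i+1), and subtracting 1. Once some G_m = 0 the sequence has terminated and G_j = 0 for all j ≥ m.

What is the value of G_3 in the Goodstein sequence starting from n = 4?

60

4 —HB2→ 2^2 —bump→ 3^3 = 27 —(−1)→ 26
26 —HB3→ 2·3^2 + 2·3 + 2 —bump→ 2·4^2 + 2·4 + 2 = 42 —(−1)→ 41
41 —HB4→ 2·4^2 + 2·4 + 1 —bump→ 2·5^2 + 2·5 + 1 = 61 —(−1)→ 60
60 —HB5→ 2·5^2 + 2·5 —bump→ 2·6^2 + 2·6 = 84 —(−1)→ 83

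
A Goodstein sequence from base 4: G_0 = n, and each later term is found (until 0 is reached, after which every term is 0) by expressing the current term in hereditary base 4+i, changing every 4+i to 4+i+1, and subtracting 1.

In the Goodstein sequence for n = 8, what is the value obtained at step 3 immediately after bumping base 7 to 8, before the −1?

base 4: 8 = 2·4; at 5: 2·5 = 10; next = 9
base 5: 9 = 5 + 4; at 6: 6 + 4 = 10; next = 9
base 6: 9 = 6 + 3; at 7: 7 + 3 = 10; next = 9
base 7: 9 = 7 + 2; at 8: 8 + 2 = 10; next = 9

10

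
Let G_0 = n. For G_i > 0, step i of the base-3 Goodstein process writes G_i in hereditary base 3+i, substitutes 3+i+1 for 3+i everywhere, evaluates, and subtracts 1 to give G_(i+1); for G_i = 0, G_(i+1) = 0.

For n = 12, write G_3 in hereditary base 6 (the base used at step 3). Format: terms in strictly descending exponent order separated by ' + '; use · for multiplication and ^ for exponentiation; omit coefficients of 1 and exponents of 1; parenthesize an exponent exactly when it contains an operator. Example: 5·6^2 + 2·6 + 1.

6^2 + 1

G_0=12  [base 3] 3^2 + 3  →[3↦4]→  4^2 + 4 = 20  −1 ⇒ G_1=19
G_1=19  [base 4] 4^2 + 3  →[4↦5]→  5^2 + 3 = 28  −1 ⇒ G_2=27
G_2=27  [base 5] 5^2 + 2  →[5↦6]→  6^2 + 2 = 38  −1 ⇒ G_3=37
G_3=37  [base 6] 6^2 + 1  →[6↦7]→  7^2 + 1 = 50  −1 ⇒ G_4=49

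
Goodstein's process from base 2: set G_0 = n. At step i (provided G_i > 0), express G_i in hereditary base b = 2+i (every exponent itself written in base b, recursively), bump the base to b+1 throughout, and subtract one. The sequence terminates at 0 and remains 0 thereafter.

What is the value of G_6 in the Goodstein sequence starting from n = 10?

84073323

G_0=10  [base 2] 2^(2 + 1) + 2  →[2↦3]→  3^(3 + 1) + 3 = 84  −1 ⇒ G_1=83
G_1=83  [base 3] 3^(3 + 1) + 2  →[3↦4]→  4^(4 + 1) + 2 = 1026  −1 ⇒ G_2=1025
G_2=1025  [base 4] 4^(4 + 1) + 1  →[4↦5]→  5^(5 + 1) + 1 = 15626  −1 ⇒ G_3=15625
G_3=15625  [base 5] 5^(5 + 1)  →[5↦6]→  6^(6 + 1) = 279936  −1 ⇒ G_4=279935
G_4=279935  [base 6] 5·6^6 + 5·6^5 + 5·6^4 + 5·6^3 + 5·6^2 + 5·6 + 5  →[6↦7]→  5·7^7 + 5·7^5 + 5·7^4 + 5·7^3 + 5·7^2 + 5·7 + 5 = 4215755  −1 ⇒ G_5=4215754
G_5=4215754  [base 7] 5·7^7 + 5·7^5 + 5·7^4 + 5·7^3 + 5·7^2 + 5·7 + 4  →[7↦8]→  5·8^8 + 5·8^5 + 5·8^4 + 5·8^3 + 5·8^2 + 5·8 + 4 = 84073324  −1 ⇒ G_6=84073323
G_6=84073323  [base 8] 5·8^8 + 5·8^5 + 5·8^4 + 5·8^3 + 5·8^2 + 5·8 + 3  →[8↦9]→  5·9^9 + 5·9^5 + 5·9^4 + 5·9^3 + 5·9^2 + 5·9 + 3 = 1937434593  −1 ⇒ G_7=1937434592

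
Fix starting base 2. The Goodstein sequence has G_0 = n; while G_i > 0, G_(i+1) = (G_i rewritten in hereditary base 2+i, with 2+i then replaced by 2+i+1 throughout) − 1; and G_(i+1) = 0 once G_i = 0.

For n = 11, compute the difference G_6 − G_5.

128452926

G_0=11  [base 2] 2^(2 + 1) + 2 + 1  →[2↦3]→  3^(3 + 1) + 3 + 1 = 85  −1 ⇒ G_1=84
G_1=84  [base 3] 3^(3 + 1) + 3  →[3↦4]→  4^(4 + 1) + 4 = 1028  −1 ⇒ G_2=1027
G_2=1027  [base 4] 4^(4 + 1) + 3  →[4↦5]→  5^(5 + 1) + 3 = 15628  −1 ⇒ G_3=15627
G_3=15627  [base 5] 5^(5 + 1) + 2  →[5↦6]→  6^(6 + 1) + 2 = 279938  −1 ⇒ G_4=279937
G_4=279937  [base 6] 6^(6 + 1) + 1  →[6↦7]→  7^(7 + 1) + 1 = 5764802  −1 ⇒ G_5=5764801
G_5=5764801  [base 7] 7^(7 + 1)  →[7↦8]→  8^(8 + 1) = 134217728  −1 ⇒ G_6=134217727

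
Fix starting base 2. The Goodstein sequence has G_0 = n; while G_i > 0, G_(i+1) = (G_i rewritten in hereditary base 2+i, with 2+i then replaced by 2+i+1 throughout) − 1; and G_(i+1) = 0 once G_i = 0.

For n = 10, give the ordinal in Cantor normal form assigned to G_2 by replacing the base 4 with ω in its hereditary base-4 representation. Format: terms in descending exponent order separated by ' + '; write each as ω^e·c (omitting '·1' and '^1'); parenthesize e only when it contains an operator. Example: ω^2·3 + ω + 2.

(0) 10|_2 = 2^(2 + 1) + 2 ↦ 3^(3 + 1) + 3|_3 = 84 ⇒ 83
(1) 83|_3 = 3^(3 + 1) + 2 ↦ 4^(4 + 1) + 2|_4 = 1026 ⇒ 1025
(2) 1025|_4 = 4^(4 + 1) + 1 ↦ 5^(5 + 1) + 1|_5 = 15626 ⇒ 15625

ω^(ω + 1) + 1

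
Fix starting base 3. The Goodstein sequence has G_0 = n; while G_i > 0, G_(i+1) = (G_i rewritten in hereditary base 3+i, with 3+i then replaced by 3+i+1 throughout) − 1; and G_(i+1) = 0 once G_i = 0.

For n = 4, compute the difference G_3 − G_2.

step 0: 4 = 3 + 1; sub 4 for 3: 4 + 1; = 5; G_1 = 5−1 = 4
step 1: 4 = 4; sub 5 for 4: 5; = 5; G_2 = 5−1 = 4
step 2: 4 = 4; sub 6 for 5: 4; = 4; G_3 = 4−1 = 3

-1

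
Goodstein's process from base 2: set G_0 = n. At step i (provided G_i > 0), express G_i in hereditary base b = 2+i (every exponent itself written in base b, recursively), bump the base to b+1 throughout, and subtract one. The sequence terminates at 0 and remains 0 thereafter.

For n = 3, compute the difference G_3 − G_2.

(0) 3|_2 = 2 + 1 ↦ 3 + 1|_3 = 4 ⇒ 3
(1) 3|_3 = 3 ↦ 4|_4 = 4 ⇒ 3
(2) 3|_4 = 3 ↦ 3|_5 = 3 ⇒ 2

-1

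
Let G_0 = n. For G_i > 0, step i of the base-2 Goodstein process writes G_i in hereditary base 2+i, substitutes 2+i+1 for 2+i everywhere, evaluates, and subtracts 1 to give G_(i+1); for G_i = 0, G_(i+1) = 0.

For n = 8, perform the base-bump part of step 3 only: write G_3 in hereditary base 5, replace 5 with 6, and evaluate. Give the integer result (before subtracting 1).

i=0: 8 = 2^(2 + 1) (b=2); 2→3: 3^(3 + 1) = 81; 81−1 = 80
i=1: 80 = 2·3^3 + 2·3^2 + 2·3 + 2 (b=3); 3→4: 2·4^4 + 2·4^2 + 2·4 + 2 = 554; 554−1 = 553
i=2: 553 = 2·4^4 + 2·4^2 + 2·4 + 1 (b=4); 4→5: 2·5^5 + 2·5^2 + 2·5 + 1 = 6311; 6311−1 = 6310

93396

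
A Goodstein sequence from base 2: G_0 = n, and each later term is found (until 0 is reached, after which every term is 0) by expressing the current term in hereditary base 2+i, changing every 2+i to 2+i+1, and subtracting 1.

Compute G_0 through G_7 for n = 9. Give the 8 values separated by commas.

9, 81, 1023, 9842, 140743, 2471826, 50333399, 1162263921

G_0=9  [base 2] 2^(2 + 1) + 1  →[2↦3]→  3^(3 + 1) + 1 = 82  −1 ⇒ G_1=81
G_1=81  [base 3] 3^(3 + 1)  →[3↦4]→  4^(4 + 1) = 1024  −1 ⇒ G_2=1023
G_2=1023  [base 4] 3·4^4 + 3·4^3 + 3·4^2 + 3·4 + 3  →[4↦5]→  3·5^5 + 3·5^3 + 3·5^2 + 3·5 + 3 = 9843  −1 ⇒ G_3=9842
G_3=9842  [base 5] 3·5^5 + 3·5^3 + 3·5^2 + 3·5 + 2  →[5↦6]→  3·6^6 + 3·6^3 + 3·6^2 + 3·6 + 2 = 140744  −1 ⇒ G_4=140743
G_4=140743  [base 6] 3·6^6 + 3·6^3 + 3·6^2 + 3·6 + 1  →[6↦7]→  3·7^7 + 3·7^3 + 3·7^2 + 3·7 + 1 = 2471827  −1 ⇒ G_5=2471826
G_5=2471826  [base 7] 3·7^7 + 3·7^3 + 3·7^2 + 3·7  →[7↦8]→  3·8^8 + 3·8^3 + 3·8^2 + 3·8 = 50333400  −1 ⇒ G_6=50333399
G_6=50333399  [base 8] 3·8^8 + 3·8^3 + 3·8^2 + 2·8 + 7  →[8↦9]→  3·9^9 + 3·9^3 + 3·9^2 + 2·9 + 7 = 1162263922  −1 ⇒ G_7=1162263921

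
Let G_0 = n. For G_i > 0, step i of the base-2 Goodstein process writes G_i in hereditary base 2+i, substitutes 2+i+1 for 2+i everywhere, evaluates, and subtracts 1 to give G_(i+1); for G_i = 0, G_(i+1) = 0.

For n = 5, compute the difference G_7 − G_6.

703

G_0 = 5. HB_2(5) = 2^2 + 1. Bump = 28. G_1 = 27.
G_1 = 27. HB_3(27) = 3^3. Bump = 256. G_2 = 255.
G_2 = 255. HB_4(255) = 3·4^3 + 3·4^2 + 3·4 + 3. Bump = 468. G_3 = 467.
G_3 = 467. HB_5(467) = 3·5^3 + 3·5^2 + 3·5 + 2. Bump = 776. G_4 = 775.
G_4 = 775. HB_6(775) = 3·6^3 + 3·6^2 + 3·6 + 1. Bump = 1198. G_5 = 1197.
G_5 = 1197. HB_7(1197) = 3·7^3 + 3·7^2 + 3·7. Bump = 1752. G_6 = 1751.
G_6 = 1751. HB_8(1751) = 3·8^3 + 3·8^2 + 2·8 + 7. Bump = 2455. G_7 = 2454.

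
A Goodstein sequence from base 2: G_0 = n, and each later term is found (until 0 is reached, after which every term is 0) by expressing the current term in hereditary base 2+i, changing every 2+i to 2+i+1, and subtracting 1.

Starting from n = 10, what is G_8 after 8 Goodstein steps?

50000555551

G_0=10  [base 2] 2^(2 + 1) + 2  →[2↦3]→  3^(3 + 1) + 3 = 84  −1 ⇒ G_1=83
G_1=83  [base 3] 3^(3 + 1) + 2  →[3↦4]→  4^(4 + 1) + 2 = 1026  −1 ⇒ G_2=1025
G_2=1025  [base 4] 4^(4 + 1) + 1  →[4↦5]→  5^(5 + 1) + 1 = 15626  −1 ⇒ G_3=15625
G_3=15625  [base 5] 5^(5 + 1)  →[5↦6]→  6^(6 + 1) = 279936  −1 ⇒ G_4=279935
G_4=279935  [base 6] 5·6^6 + 5·6^5 + 5·6^4 + 5·6^3 + 5·6^2 + 5·6 + 5  →[6↦7]→  5·7^7 + 5·7^5 + 5·7^4 + 5·7^3 + 5·7^2 + 5·7 + 5 = 4215755  −1 ⇒ G_5=4215754
G_5=4215754  [base 7] 5·7^7 + 5·7^5 + 5·7^4 + 5·7^3 + 5·7^2 + 5·7 + 4  →[7↦8]→  5·8^8 + 5·8^5 + 5·8^4 + 5·8^3 + 5·8^2 + 5·8 + 4 = 84073324  −1 ⇒ G_6=84073323
G_6=84073323  [base 8] 5·8^8 + 5·8^5 + 5·8^4 + 5·8^3 + 5·8^2 + 5·8 + 3  →[8↦9]→  5·9^9 + 5·9^5 + 5·9^4 + 5·9^3 + 5·9^2 + 5·9 + 3 = 1937434593  −1 ⇒ G_7=1937434592
G_7=1937434592  [base 9] 5·9^9 + 5·9^5 + 5·9^4 + 5·9^3 + 5·9^2 + 5·9 + 2  →[9↦10]→  5·10^10 + 5·10^5 + 5·10^4 + 5·10^3 + 5·10^2 + 5·10 + 2 = 50000555552  −1 ⇒ G_8=50000555551
G_8=50000555551  [base 10] 5·10^10 + 5·10^5 + 5·10^4 + 5·10^3 + 5·10^2 + 5·10 + 1  →[10↦11]→  5·11^11 + 5·11^5 + 5·11^4 + 5·11^3 + 5·11^2 + 5·11 + 1 = 1426559238831  −1 ⇒ G_9=1426559238830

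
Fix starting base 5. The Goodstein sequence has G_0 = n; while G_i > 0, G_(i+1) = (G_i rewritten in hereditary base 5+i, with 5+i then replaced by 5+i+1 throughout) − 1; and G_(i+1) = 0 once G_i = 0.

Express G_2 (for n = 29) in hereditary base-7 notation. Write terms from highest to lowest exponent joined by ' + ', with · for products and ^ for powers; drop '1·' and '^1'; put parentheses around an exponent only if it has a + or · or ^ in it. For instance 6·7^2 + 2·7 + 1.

7^2 + 2

i=0: 29 = 5^2 + 4 (b=5); 5→6: 6^2 + 4 = 40; 40−1 = 39
i=1: 39 = 6^2 + 3 (b=6); 6→7: 7^2 + 3 = 52; 52−1 = 51
i=2: 51 = 7^2 + 2 (b=7); 7→8: 8^2 + 2 = 66; 66−1 = 65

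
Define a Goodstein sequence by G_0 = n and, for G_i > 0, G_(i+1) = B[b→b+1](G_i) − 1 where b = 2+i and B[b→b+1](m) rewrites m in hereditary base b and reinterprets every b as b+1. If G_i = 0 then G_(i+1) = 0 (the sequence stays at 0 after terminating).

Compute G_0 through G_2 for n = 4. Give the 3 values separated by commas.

i=0: 4 = 2^2 (b=2); 2→3: 3^3 = 27; 27−1 = 26
i=1: 26 = 2·3^2 + 2·3 + 2 (b=3); 3→4: 2·4^2 + 2·4 + 2 = 42; 42−1 = 41

4, 26, 41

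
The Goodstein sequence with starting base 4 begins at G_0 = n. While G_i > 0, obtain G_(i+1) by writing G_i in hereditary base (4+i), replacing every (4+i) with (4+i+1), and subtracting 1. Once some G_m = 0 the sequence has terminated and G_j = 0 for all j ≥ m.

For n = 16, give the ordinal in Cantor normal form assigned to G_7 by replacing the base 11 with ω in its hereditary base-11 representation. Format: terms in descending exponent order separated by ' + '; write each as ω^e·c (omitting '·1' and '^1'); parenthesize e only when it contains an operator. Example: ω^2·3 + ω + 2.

ω·3 + 8

(0) 16|_4 = 4^2 ↦ 5^2|_5 = 25 ⇒ 24
(1) 24|_5 = 4·5 + 4 ↦ 4·6 + 4|_6 = 28 ⇒ 27
(2) 27|_6 = 4·6 + 3 ↦ 4·7 + 3|_7 = 31 ⇒ 30
(3) 30|_7 = 4·7 + 2 ↦ 4·8 + 2|_8 = 34 ⇒ 33
(4) 33|_8 = 4·8 + 1 ↦ 4·9 + 1|_9 = 37 ⇒ 36
(5) 36|_9 = 4·9 ↦ 4·10|_10 = 40 ⇒ 39
(6) 39|_10 = 3·10 + 9 ↦ 3·11 + 9|_11 = 42 ⇒ 41
(7) 41|_11 = 3·11 + 8 ↦ 3·12 + 8|_12 = 44 ⇒ 43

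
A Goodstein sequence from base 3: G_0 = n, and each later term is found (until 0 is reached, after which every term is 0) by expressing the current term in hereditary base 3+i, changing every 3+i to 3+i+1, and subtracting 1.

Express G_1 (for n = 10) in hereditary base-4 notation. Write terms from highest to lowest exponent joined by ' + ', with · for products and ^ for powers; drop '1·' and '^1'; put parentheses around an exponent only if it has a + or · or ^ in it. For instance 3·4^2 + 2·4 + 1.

4^2

base 3: 10 = 3^2 + 1; at 4: 4^2 + 1 = 17; next = 16
base 4: 16 = 4^2; at 5: 5^2 = 25; next = 24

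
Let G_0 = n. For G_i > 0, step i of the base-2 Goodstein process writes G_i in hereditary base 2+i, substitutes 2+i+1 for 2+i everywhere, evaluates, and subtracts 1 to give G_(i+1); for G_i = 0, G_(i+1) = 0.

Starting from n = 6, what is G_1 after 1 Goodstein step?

29

step 0: 6 = 2^2 + 2; sub 3 for 2: 3^3 + 3; = 30; G_1 = 30−1 = 29
step 1: 29 = 3^3 + 2; sub 4 for 3: 4^4 + 2; = 258; G_2 = 258−1 = 257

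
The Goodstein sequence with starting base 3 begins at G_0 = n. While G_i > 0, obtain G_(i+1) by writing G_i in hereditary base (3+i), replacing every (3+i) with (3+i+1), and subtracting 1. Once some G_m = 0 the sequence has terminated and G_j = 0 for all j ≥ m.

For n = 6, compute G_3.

7

i=0: 6 = 2·3 (b=3); 3→4: 2·4 = 8; 8−1 = 7
i=1: 7 = 4 + 3 (b=4); 4→5: 5 + 3 = 8; 8−1 = 7
i=2: 7 = 5 + 2 (b=5); 5→6: 6 + 2 = 8; 8−1 = 7
i=3: 7 = 6 + 1 (b=6); 6→7: 7 + 1 = 8; 8−1 = 7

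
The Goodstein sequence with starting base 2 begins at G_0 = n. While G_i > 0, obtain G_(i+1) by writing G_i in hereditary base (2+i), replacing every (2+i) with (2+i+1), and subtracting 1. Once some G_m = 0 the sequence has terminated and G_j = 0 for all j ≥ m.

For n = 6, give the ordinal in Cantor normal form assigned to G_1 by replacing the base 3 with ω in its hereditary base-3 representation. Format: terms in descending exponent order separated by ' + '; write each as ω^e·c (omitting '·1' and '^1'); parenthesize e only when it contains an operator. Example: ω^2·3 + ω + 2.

ω^ω + 2

G_0=6  [base 2] 2^2 + 2  →[2↦3]→  3^3 + 3 = 30  −1 ⇒ G_1=29
G_1=29  [base 3] 3^3 + 2  →[3↦4]→  4^4 + 2 = 258  −1 ⇒ G_2=257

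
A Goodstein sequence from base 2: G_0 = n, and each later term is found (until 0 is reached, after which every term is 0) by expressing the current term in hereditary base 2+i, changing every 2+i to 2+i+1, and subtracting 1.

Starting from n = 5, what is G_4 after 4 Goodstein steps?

775

G_0 = 5. HB_2(5) = 2^2 + 1. Bump = 28. G_1 = 27.
G_1 = 27. HB_3(27) = 3^3. Bump = 256. G_2 = 255.
G_2 = 255. HB_4(255) = 3·4^3 + 3·4^2 + 3·4 + 3. Bump = 468. G_3 = 467.
G_3 = 467. HB_5(467) = 3·5^3 + 3·5^2 + 3·5 + 2. Bump = 776. G_4 = 775.
G_4 = 775. HB_6(775) = 3·6^3 + 3·6^2 + 3·6 + 1. Bump = 1198. G_5 = 1197.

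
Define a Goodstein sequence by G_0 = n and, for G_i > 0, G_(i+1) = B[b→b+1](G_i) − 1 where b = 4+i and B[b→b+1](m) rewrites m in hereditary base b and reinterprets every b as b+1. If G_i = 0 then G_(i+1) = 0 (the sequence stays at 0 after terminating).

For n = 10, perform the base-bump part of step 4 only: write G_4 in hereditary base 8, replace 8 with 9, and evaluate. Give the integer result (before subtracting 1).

14

i=0: 10 = 2·4 + 2 (b=4); 4→5: 2·5 + 2 = 12; 12−1 = 11
i=1: 11 = 2·5 + 1 (b=5); 5→6: 2·6 + 1 = 13; 13−1 = 12
i=2: 12 = 2·6 (b=6); 6→7: 2·7 = 14; 14−1 = 13
i=3: 13 = 7 + 6 (b=7); 7→8: 8 + 6 = 14; 14−1 = 13
i=4: 13 = 8 + 5 (b=8); 8→9: 9 + 5 = 14; 14−1 = 13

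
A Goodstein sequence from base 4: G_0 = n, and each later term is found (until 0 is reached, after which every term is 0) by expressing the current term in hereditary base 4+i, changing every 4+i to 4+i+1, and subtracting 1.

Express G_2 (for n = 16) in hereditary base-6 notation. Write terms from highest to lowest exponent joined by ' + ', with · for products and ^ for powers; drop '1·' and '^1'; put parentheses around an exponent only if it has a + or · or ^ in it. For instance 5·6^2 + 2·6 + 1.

G_0=16  [base 4] 4^2  →[4↦5]→  5^2 = 25  −1 ⇒ G_1=24
G_1=24  [base 5] 4·5 + 4  →[5↦6]→  4·6 + 4 = 28  −1 ⇒ G_2=27
G_2=27  [base 6] 4·6 + 3  →[6↦7]→  4·7 + 3 = 31  −1 ⇒ G_3=30

4·6 + 3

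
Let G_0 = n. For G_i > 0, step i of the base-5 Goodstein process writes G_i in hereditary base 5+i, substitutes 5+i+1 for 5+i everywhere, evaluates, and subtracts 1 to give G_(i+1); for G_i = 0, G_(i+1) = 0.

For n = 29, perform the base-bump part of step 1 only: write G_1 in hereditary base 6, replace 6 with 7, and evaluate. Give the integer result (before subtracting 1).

(0) 29|_5 = 5^2 + 4 ↦ 6^2 + 4|_6 = 40 ⇒ 39
(1) 39|_6 = 6^2 + 3 ↦ 7^2 + 3|_7 = 52 ⇒ 51

52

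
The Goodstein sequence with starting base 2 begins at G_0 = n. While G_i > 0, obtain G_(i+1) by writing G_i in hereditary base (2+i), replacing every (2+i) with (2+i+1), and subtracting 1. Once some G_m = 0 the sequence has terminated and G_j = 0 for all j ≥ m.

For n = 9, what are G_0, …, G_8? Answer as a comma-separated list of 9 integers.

[0] 9 ≡ 2^(2 + 1) + 1 (base 2). Lift 3: 82. −1: 81.
[1] 81 ≡ 3^(3 + 1) (base 3). Lift 4: 1024. −1: 1023.
[2] 1023 ≡ 3·4^4 + 3·4^3 + 3·4^2 + 3·4 + 3 (base 4). Lift 5: 9843. −1: 9842.
[3] 9842 ≡ 3·5^5 + 3·5^3 + 3·5^2 + 3·5 + 2 (base 5). Lift 6: 140744. −1: 140743.
[4] 140743 ≡ 3·6^6 + 3·6^3 + 3·6^2 + 3·6 + 1 (base 6). Lift 7: 2471827. −1: 2471826.
[5] 2471826 ≡ 3·7^7 + 3·7^3 + 3·7^2 + 3·7 (base 7). Lift 8: 50333400. −1: 50333399.
[6] 50333399 ≡ 3·8^8 + 3·8^3 + 3·8^2 + 2·8 + 7 (base 8). Lift 9: 1162263922. −1: 1162263921.
[7] 1162263921 ≡ 3·9^9 + 3·9^3 + 3·9^2 + 2·9 + 6 (base 9). Lift 10: 30000003326. −1: 30000003325.

9, 81, 1023, 9842, 140743, 2471826, 50333399, 1162263921, 30000003325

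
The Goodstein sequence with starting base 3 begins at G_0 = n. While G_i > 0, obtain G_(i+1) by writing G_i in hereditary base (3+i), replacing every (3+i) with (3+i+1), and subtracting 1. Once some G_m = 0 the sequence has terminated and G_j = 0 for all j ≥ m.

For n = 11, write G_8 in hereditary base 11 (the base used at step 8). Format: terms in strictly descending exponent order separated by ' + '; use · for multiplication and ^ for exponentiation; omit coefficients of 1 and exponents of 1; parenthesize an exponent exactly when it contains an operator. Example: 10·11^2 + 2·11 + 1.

step 0: 11 = 3^2 + 2; sub 4 for 3: 4^2 + 2; = 18; G_1 = 18−1 = 17
step 1: 17 = 4^2 + 1; sub 5 for 4: 5^2 + 1; = 26; G_2 = 26−1 = 25
step 2: 25 = 5^2; sub 6 for 5: 6^2; = 36; G_3 = 36−1 = 35
step 3: 35 = 5·6 + 5; sub 7 for 6: 5·7 + 5; = 40; G_4 = 40−1 = 39
step 4: 39 = 5·7 + 4; sub 8 for 7: 5·8 + 4; = 44; G_5 = 44−1 = 43
step 5: 43 = 5·8 + 3; sub 9 for 8: 5·9 + 3; = 48; G_6 = 48−1 = 47
step 6: 47 = 5·9 + 2; sub 10 for 9: 5·10 + 2; = 52; G_7 = 52−1 = 51
step 7: 51 = 5·10 + 1; sub 11 for 10: 5·11 + 1; = 56; G_8 = 56−1 = 55
step 8: 55 = 5·11; sub 12 for 11: 5·12; = 60; G_9 = 60−1 = 59

5·11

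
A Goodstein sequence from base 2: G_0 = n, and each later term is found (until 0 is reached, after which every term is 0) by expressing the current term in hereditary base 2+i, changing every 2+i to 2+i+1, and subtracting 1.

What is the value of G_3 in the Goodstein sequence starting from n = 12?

15685

[0] 12 ≡ 2^(2 + 1) + 2^2 (base 2). Lift 3: 108. −1: 107.
[1] 107 ≡ 3^(3 + 1) + 2·3^2 + 2·3 + 2 (base 3). Lift 4: 1066. −1: 1065.
[2] 1065 ≡ 4^(4 + 1) + 2·4^2 + 2·4 + 1 (base 4). Lift 5: 15686. −1: 15685.
[3] 15685 ≡ 5^(5 + 1) + 2·5^2 + 2·5 (base 5). Lift 6: 280020. −1: 280019.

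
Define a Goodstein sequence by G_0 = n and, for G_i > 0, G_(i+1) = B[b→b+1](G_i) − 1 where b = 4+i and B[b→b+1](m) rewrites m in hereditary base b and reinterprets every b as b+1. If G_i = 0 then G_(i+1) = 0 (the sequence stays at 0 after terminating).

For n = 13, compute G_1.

[0] 13 ≡ 3·4 + 1 (base 4). Lift 5: 16. −1: 15.
[1] 15 ≡ 3·5 (base 5). Lift 6: 18. −1: 17.

15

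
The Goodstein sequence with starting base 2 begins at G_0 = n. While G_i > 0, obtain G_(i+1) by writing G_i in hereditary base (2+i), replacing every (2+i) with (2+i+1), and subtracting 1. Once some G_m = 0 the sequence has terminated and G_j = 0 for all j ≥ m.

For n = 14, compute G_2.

1281

[0] 14 ≡ 2^(2 + 1) + 2^2 + 2 (base 2). Lift 3: 111. −1: 110.
[1] 110 ≡ 3^(3 + 1) + 3^3 + 2 (base 3). Lift 4: 1282. −1: 1281.
[2] 1281 ≡ 4^(4 + 1) + 4^4 + 1 (base 4). Lift 5: 18751. −1: 18750.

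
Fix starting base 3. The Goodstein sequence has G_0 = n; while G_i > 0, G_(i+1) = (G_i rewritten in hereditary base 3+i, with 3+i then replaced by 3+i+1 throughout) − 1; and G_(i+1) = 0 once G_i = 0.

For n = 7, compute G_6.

9

G_0 = 7. HB_3(7) = 2·3 + 1. Bump = 9. G_1 = 8.
G_1 = 8. HB_4(8) = 2·4. Bump = 10. G_2 = 9.
G_2 = 9. HB_5(9) = 5 + 4. Bump = 10. G_3 = 9.
G_3 = 9. HB_6(9) = 6 + 3. Bump = 10. G_4 = 9.
G_4 = 9. HB_7(9) = 7 + 2. Bump = 10. G_5 = 9.
G_5 = 9. HB_8(9) = 8 + 1. Bump = 10. G_6 = 9.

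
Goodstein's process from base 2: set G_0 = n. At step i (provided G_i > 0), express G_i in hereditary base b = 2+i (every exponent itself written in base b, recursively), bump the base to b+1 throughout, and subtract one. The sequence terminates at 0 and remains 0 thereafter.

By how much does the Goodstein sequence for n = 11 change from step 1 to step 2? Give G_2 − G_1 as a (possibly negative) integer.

G_0 = 11. HB_2(11) = 2^(2 + 1) + 2 + 1. Bump = 85. G_1 = 84.
G_1 = 84. HB_3(84) = 3^(3 + 1) + 3. Bump = 1028. G_2 = 1027.

943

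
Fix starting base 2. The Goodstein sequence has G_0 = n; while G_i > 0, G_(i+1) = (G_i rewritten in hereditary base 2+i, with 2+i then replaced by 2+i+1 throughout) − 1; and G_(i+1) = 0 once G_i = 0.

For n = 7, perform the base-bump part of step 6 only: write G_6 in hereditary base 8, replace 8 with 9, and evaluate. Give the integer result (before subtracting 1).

base 2: 7 = 2^2 + 2 + 1; at 3: 3^3 + 3 + 1 = 31; next = 30
base 3: 30 = 3^3 + 3; at 4: 4^4 + 4 = 260; next = 259
base 4: 259 = 4^4 + 3; at 5: 5^5 + 3 = 3128; next = 3127
base 5: 3127 = 5^5 + 2; at 6: 6^6 + 2 = 46658; next = 46657
base 6: 46657 = 6^6 + 1; at 7: 7^7 + 1 = 823544; next = 823543
base 7: 823543 = 7^7; at 8: 8^8 = 16777216; next = 16777215
base 8: 16777215 = 7·8^7 + 7·8^6 + 7·8^5 + 7·8^4 + 7·8^3 + 7·8^2 + 7·8 + 7; at 9: 7·9^7 + 7·9^6 + 7·9^5 + 7·9^4 + 7·9^3 + 7·9^2 + 7·9 + 7 = 37665880; next = 37665879

37665880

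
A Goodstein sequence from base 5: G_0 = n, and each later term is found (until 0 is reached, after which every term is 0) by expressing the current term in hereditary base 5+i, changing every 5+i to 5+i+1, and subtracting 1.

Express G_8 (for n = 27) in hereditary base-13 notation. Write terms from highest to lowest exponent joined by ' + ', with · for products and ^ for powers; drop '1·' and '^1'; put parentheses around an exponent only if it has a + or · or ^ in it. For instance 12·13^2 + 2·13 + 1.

7·13 + 2

27 —HB5→ 5^2 + 2 —bump→ 6^2 + 2 = 38 —(−1)→ 37
37 —HB6→ 6^2 + 1 —bump→ 7^2 + 1 = 50 —(−1)→ 49
49 —HB7→ 7^2 —bump→ 8^2 = 64 —(−1)→ 63
63 —HB8→ 7·8 + 7 —bump→ 7·9 + 7 = 70 —(−1)→ 69
69 —HB9→ 7·9 + 6 —bump→ 7·10 + 6 = 76 —(−1)→ 75
75 —HB10→ 7·10 + 5 —bump→ 7·11 + 5 = 82 —(−1)→ 81
81 —HB11→ 7·11 + 4 —bump→ 7·12 + 4 = 88 —(−1)→ 87
87 —HB12→ 7·12 + 3 —bump→ 7·13 + 3 = 94 —(−1)→ 93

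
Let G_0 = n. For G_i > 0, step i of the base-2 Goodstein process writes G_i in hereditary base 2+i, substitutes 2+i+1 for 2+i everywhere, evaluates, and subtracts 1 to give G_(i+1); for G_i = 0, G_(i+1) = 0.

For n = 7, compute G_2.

[0] 7 ≡ 2^2 + 2 + 1 (base 2). Lift 3: 31. −1: 30.
[1] 30 ≡ 3^3 + 3 (base 3). Lift 4: 260. −1: 259.
[2] 259 ≡ 4^4 + 3 (base 4). Lift 5: 3128. −1: 3127.

259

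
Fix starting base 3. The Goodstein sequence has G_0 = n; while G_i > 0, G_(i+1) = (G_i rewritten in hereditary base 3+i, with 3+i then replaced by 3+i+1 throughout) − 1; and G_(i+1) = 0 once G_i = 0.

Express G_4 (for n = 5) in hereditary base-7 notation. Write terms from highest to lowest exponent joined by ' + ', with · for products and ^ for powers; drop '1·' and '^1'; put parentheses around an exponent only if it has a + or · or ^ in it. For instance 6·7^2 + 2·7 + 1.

G_0=5  [base 3] 3 + 2  →[3↦4]→  4 + 2 = 6  −1 ⇒ G_1=5
G_1=5  [base 4] 4 + 1  →[4↦5]→  5 + 1 = 6  −1 ⇒ G_2=5
G_2=5  [base 5] 5  →[5↦6]→  6 = 6  −1 ⇒ G_3=5
G_3=5  [base 6] 5  →[6↦7]→  5 = 5  −1 ⇒ G_4=4
G_4=4  [base 7] 4  →[7↦8]→  4 = 4  −1 ⇒ G_5=3

4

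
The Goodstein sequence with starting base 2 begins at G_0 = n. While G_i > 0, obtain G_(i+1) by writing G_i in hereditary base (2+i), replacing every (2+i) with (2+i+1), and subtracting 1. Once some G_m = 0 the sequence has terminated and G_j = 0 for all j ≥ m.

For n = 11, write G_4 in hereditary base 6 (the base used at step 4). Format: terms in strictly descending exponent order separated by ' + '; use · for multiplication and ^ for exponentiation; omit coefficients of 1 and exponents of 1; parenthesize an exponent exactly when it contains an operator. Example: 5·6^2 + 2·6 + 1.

6^(6 + 1) + 1

i=0: 11 = 2^(2 + 1) + 2 + 1 (b=2); 2→3: 3^(3 + 1) + 3 + 1 = 85; 85−1 = 84
i=1: 84 = 3^(3 + 1) + 3 (b=3); 3→4: 4^(4 + 1) + 4 = 1028; 1028−1 = 1027
i=2: 1027 = 4^(4 + 1) + 3 (b=4); 4→5: 5^(5 + 1) + 3 = 15628; 15628−1 = 15627
i=3: 15627 = 5^(5 + 1) + 2 (b=5); 5→6: 6^(6 + 1) + 2 = 279938; 279938−1 = 279937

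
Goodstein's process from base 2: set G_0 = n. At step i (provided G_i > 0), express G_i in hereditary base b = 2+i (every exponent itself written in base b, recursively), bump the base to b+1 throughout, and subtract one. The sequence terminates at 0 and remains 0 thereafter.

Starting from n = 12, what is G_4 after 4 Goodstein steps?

280019

[0] 12 ≡ 2^(2 + 1) + 2^2 (base 2). Lift 3: 108. −1: 107.
[1] 107 ≡ 3^(3 + 1) + 2·3^2 + 2·3 + 2 (base 3). Lift 4: 1066. −1: 1065.
[2] 1065 ≡ 4^(4 + 1) + 2·4^2 + 2·4 + 1 (base 4). Lift 5: 15686. −1: 15685.
[3] 15685 ≡ 5^(5 + 1) + 2·5^2 + 2·5 (base 5). Lift 6: 280020. −1: 280019.
[4] 280019 ≡ 6^(6 + 1) + 2·6^2 + 6 + 5 (base 6). Lift 7: 5764911. −1: 5764910.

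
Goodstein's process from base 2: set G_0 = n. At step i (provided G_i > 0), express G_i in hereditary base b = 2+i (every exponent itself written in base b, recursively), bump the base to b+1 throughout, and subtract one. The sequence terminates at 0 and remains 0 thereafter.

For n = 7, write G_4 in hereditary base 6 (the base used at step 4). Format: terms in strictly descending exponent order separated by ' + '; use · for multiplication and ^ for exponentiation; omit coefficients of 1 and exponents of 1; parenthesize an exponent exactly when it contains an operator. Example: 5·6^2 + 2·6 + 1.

7 —HB2→ 2^2 + 2 + 1 —bump→ 3^3 + 3 + 1 = 31 —(−1)→ 30
30 —HB3→ 3^3 + 3 —bump→ 4^4 + 4 = 260 —(−1)→ 259
259 —HB4→ 4^4 + 3 —bump→ 5^5 + 3 = 3128 —(−1)→ 3127
3127 —HB5→ 5^5 + 2 —bump→ 6^6 + 2 = 46658 —(−1)→ 46657

6^6 + 1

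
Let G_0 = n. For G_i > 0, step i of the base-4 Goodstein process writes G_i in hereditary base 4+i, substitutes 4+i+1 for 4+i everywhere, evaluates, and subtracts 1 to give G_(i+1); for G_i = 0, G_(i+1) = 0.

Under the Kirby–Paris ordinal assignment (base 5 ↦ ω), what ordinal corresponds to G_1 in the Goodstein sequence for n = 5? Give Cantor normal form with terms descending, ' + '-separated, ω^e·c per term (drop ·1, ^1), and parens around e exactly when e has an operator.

ω

i=0: 5 = 4 + 1 (b=4); 4→5: 5 + 1 = 6; 6−1 = 5
i=1: 5 = 5 (b=5); 5→6: 6 = 6; 6−1 = 5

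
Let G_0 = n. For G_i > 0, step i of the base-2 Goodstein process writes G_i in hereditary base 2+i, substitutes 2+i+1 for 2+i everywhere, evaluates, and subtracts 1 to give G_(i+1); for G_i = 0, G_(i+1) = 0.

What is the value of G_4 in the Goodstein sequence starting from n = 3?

1

3 —HB2→ 2 + 1 —bump→ 3 + 1 = 4 —(−1)→ 3
3 —HB3→ 3 —bump→ 4 = 4 —(−1)→ 3
3 —HB4→ 3 —bump→ 3 = 3 —(−1)→ 2
2 —HB5→ 2 —bump→ 2 = 2 —(−1)→ 1
1 —HB6→ 1 —bump→ 1 = 1 —(−1)→ 0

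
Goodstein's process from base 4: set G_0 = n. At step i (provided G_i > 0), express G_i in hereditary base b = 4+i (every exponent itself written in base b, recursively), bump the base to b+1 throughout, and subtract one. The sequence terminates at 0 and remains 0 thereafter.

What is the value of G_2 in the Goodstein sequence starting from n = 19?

i=0: 19 = 4^2 + 3 (b=4); 4→5: 5^2 + 3 = 28; 28−1 = 27
i=1: 27 = 5^2 + 2 (b=5); 5→6: 6^2 + 2 = 38; 38−1 = 37

37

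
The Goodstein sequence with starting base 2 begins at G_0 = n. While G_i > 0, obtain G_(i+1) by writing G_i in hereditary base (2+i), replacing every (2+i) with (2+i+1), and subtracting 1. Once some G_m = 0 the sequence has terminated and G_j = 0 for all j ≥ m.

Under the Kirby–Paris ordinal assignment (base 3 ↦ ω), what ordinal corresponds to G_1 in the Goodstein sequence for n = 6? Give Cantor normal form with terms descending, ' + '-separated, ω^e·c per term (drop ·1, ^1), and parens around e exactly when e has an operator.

ω^ω + 2

6 —HB2→ 2^2 + 2 —bump→ 3^3 + 3 = 30 —(−1)→ 29
29 —HB3→ 3^3 + 2 —bump→ 4^4 + 2 = 258 —(−1)→ 257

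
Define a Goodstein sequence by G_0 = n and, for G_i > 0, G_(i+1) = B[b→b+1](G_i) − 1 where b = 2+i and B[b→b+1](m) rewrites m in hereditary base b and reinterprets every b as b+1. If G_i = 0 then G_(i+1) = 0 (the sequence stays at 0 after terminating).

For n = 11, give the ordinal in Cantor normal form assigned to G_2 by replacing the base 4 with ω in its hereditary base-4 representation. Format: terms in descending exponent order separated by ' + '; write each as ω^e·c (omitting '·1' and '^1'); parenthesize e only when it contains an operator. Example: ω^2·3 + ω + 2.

11 —HB2→ 2^(2 + 1) + 2 + 1 —bump→ 3^(3 + 1) + 3 + 1 = 85 —(−1)→ 84
84 —HB3→ 3^(3 + 1) + 3 —bump→ 4^(4 + 1) + 4 = 1028 —(−1)→ 1027
1027 —HB4→ 4^(4 + 1) + 3 —bump→ 5^(5 + 1) + 3 = 15628 —(−1)→ 15627

ω^(ω + 1) + 3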